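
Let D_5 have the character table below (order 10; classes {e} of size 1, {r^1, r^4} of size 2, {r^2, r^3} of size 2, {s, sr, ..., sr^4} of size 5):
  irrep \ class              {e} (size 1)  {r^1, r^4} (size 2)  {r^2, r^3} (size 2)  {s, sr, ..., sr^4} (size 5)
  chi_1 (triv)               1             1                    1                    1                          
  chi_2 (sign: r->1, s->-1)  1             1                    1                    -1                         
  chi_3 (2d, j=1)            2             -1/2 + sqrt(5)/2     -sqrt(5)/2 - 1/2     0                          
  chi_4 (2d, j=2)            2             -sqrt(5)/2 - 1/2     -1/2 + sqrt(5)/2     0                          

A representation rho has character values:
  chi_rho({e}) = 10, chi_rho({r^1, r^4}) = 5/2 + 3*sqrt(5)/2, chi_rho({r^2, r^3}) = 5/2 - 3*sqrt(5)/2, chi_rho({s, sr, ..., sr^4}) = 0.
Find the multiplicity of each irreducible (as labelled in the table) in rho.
Multiplicities: chi_1: 2, chi_2: 2, chi_3: 3, chi_4: 0.

Justification: Use <chi_rho, chi> = (1/|G|) sum_C |C| * chi_rho(C) * conj(chi(C)) with |G| = 10 for each irreducible chi in the table:
  <chi_rho, chi_1> = (1/10)[1*(10)*conj(1) + 2*(5/2 + 3*sqrt(5)/2)*conj(1) + 2*(5/2 - 3*sqrt(5)/2)*conj(1) + 5*(0)*conj(1)]
      = (1/10)[(10) + (5 + 3*sqrt(5)) + (5 - 3*sqrt(5)) + (0)] = 20/10 = 2
  <chi_rho, chi_2> = (1/10)[1*(10)*conj(1) + 2*(5/2 + 3*sqrt(5)/2)*conj(1) + 2*(5/2 - 3*sqrt(5)/2)*conj(1) + 5*(0)*conj(-1)]
      = (1/10)[(10) + (5 + 3*sqrt(5)) + (5 - 3*sqrt(5)) + (0)] = 20/10 = 2
  <chi_rho, chi_3> = (1/10)[1*(10)*conj(2) + 2*(5/2 + 3*sqrt(5)/2)*conj(-1/2 + sqrt(5)/2) + 2*(5/2 - 3*sqrt(5)/2)*conj(-sqrt(5)/2 - 1/2) + 5*(0)*conj(0)]
      = (1/10)[(20) + (sqrt(5) + 5) + (5 - sqrt(5)) + (0)] = 30/10 = 3
  <chi_rho, chi_4> = (1/10)[1*(10)*conj(2) + 2*(5/2 + 3*sqrt(5)/2)*conj(-sqrt(5)/2 - 1/2) + 2*(5/2 - 3*sqrt(5)/2)*conj(-1/2 + sqrt(5)/2) + 5*(0)*conj(0)]
      = (1/10)[(20) + (-10 - 4*sqrt(5)) + (-10 + 4*sqrt(5)) + (0)] = 0/10 = 0
Dimension check: dim(rho) = sum (mult * dim) = 2*1 + 2*1 + 3*2 + 0*2 = 10 = chi_rho(e) = 10.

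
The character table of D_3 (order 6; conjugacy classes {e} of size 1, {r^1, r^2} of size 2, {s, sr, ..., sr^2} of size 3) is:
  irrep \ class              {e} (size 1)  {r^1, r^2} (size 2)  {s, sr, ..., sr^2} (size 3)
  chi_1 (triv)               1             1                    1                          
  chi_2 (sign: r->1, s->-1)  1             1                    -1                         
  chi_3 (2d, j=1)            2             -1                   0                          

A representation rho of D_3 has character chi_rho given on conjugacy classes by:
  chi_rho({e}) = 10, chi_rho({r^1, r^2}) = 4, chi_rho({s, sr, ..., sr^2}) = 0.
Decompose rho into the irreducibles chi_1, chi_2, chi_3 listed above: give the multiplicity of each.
Multiplicities: chi_1: 3, chi_2: 3, chi_3: 2.

Proof sketch: Use <chi_rho, chi> = (1/|G|) sum_C |C| * chi_rho(C) * conj(chi(C)) with |G| = 6 for each irreducible chi in the table:
  <chi_rho, chi_1> = (1/6)[1*(10)*conj(1) + 2*(4)*conj(1) + 3*(0)*conj(1)]
      = (1/6)[(10) + (8) + (0)] = 18/6 = 3
  <chi_rho, chi_2> = (1/6)[1*(10)*conj(1) + 2*(4)*conj(1) + 3*(0)*conj(-1)]
      = (1/6)[(10) + (8) + (0)] = 18/6 = 3
  <chi_rho, chi_3> = (1/6)[1*(10)*conj(2) + 2*(4)*conj(-1) + 3*(0)*conj(0)]
      = (1/6)[(20) + (-8) + (0)] = 12/6 = 2
Dimension check: dim(rho) = sum (mult * dim) = 3*1 + 3*1 + 2*2 = 10 = chi_rho(e) = 10.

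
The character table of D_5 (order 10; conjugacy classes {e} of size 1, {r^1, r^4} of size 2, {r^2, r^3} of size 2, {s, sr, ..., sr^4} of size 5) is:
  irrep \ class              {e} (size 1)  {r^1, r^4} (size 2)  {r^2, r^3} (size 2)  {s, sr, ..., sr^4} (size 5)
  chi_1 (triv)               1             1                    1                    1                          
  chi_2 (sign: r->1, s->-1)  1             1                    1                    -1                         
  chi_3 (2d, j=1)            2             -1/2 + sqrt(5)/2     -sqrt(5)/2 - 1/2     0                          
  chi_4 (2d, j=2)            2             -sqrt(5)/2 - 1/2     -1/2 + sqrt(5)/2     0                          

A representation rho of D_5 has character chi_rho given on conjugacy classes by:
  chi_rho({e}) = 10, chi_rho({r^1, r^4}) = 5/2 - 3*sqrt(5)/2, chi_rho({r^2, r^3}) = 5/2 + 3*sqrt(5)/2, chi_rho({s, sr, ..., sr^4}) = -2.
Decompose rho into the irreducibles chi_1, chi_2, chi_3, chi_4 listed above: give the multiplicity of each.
Multiplicities: chi_1: 1, chi_2: 3, chi_3: 0, chi_4: 3.

Use <chi_rho, chi> = (1/|G|) sum_C |C| * chi_rho(C) * conj(chi(C)) with |G| = 10 for each irreducible chi in the table:
  <chi_rho, chi_1> = (1/10)[1*(10)*conj(1) + 2*(5/2 - 3*sqrt(5)/2)*conj(1) + 2*(5/2 + 3*sqrt(5)/2)*conj(1) + 5*(-2)*conj(1)]
      = (1/10)[(10) + (5 - 3*sqrt(5)) + (5 + 3*sqrt(5)) + (-10)] = 10/10 = 1
  <chi_rho, chi_2> = (1/10)[1*(10)*conj(1) + 2*(5/2 - 3*sqrt(5)/2)*conj(1) + 2*(5/2 + 3*sqrt(5)/2)*conj(1) + 5*(-2)*conj(-1)]
      = (1/10)[(10) + (5 - 3*sqrt(5)) + (5 + 3*sqrt(5)) + (10)] = 30/10 = 3
  <chi_rho, chi_3> = (1/10)[1*(10)*conj(2) + 2*(5/2 - 3*sqrt(5)/2)*conj(-1/2 + sqrt(5)/2) + 2*(5/2 + 3*sqrt(5)/2)*conj(-sqrt(5)/2 - 1/2) + 5*(-2)*conj(0)]
      = (1/10)[(20) + (-10 + 4*sqrt(5)) + (-10 - 4*sqrt(5)) + (0)] = 0/10 = 0
  <chi_rho, chi_4> = (1/10)[1*(10)*conj(2) + 2*(5/2 - 3*sqrt(5)/2)*conj(-sqrt(5)/2 - 1/2) + 2*(5/2 + 3*sqrt(5)/2)*conj(-1/2 + sqrt(5)/2) + 5*(-2)*conj(0)]
      = (1/10)[(20) + (5 - sqrt(5)) + (sqrt(5) + 5) + (0)] = 30/10 = 3
Dimension check: dim(rho) = sum (mult * dim) = 1*1 + 3*1 + 0*2 + 3*2 = 10 = chi_rho(e) = 10.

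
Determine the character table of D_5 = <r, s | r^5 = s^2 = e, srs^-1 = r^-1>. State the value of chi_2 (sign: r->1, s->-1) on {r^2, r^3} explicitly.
Conjugacy classes: {e} of size 1, {r^1, r^4} of size 2, {r^2, r^3} of size 2, {s, sr, ..., sr^4} of size 5.
Character table:
  irrep \ class              {e} (size 1)  {r^1, r^4} (size 2)  {r^2, r^3} (size 2)  {s, sr, ..., sr^4} (size 5)
  chi_1 (triv)               1             1                    1                    1                          
  chi_2 (sign: r->1, s->-1)  1             1                    1                    -1                         
  chi_3 (2d, j=1)            2             -1/2 + sqrt(5)/2     -sqrt(5)/2 - 1/2     0                          
  chi_4 (2d, j=2)            2             -sqrt(5)/2 - 1/2     -1/2 + sqrt(5)/2     0                          

Spot check: chi_2 (sign: r->1, s->-1) on {r^2, r^3} = 1.

Derivation: D_5 has order 2*5 = 10 with 4 conjugacy classes, hence 4 irreducibles. Sum of squared dims 1 + 1 + 4 + 4 = 10 = |G|. Linear characters come from the abelianisation; the 2-dimensional irreps have character r^k -> 2*cos(2*pi*j*k/5), reflections -> 0.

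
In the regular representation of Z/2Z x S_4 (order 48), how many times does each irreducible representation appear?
Each irreducible V_i of dimension d_i appears with multiplicity d_i, i.e. rho_reg = (direct sum over all irreducibles V_i) d_i V_i. The irreducible dimensions for Z/2Z x S_4 are 1, 1, 1, 1, 2, 2, 3, 3, 3, 3: 4 irreducibles of dimension 1, each with multiplicity 1; 2 irreducibles of dimension 2, each with multiplicity 2; 4 irreducibles of dimension 3, each with multiplicity 3. Total dimension 4*1*1 + 2*2*2 + 4*3*3 = 48 = |G|.

Explanation: General theorem: in the regular representation of a finite group G, each irreducible appears with multiplicity equal to its dimension. Check: dim(rho_reg) = sum d_i^2 = 1 + 1 + 1 + 1 + 4 + 4 + 9 + 9 + 9 + 9 = 48 = |G|.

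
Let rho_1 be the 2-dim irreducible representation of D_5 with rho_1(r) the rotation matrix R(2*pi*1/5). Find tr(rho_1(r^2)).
chi_{rho_1}(r^2) = 2*cos(2*pi*1*2/5) = -sqrt(5)/2 - 1/2

Solution. rho_1(r^2) is rotation by angle 2*pi*1*2/5, whose trace is 2*cos(2*pi*1*2/5) = -sqrt(5)/2 - 1/2.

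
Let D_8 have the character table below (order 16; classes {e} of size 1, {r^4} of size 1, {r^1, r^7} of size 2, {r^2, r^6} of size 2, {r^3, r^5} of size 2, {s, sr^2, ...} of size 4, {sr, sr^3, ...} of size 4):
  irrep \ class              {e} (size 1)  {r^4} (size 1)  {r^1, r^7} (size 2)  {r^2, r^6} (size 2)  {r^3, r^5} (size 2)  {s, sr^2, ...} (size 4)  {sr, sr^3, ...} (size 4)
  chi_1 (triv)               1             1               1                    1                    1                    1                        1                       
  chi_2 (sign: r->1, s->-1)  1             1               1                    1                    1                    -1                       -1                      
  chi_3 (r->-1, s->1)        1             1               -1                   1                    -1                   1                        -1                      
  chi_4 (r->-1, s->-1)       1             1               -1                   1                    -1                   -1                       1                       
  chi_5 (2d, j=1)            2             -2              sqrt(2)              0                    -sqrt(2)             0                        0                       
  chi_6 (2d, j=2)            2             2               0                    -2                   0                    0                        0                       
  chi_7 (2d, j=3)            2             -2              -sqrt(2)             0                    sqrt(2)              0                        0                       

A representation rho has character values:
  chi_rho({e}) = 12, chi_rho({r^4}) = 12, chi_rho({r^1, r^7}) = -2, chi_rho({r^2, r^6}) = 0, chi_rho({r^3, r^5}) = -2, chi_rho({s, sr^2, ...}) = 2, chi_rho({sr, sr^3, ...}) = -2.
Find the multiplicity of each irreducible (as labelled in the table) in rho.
Multiplicities: chi_1: 1, chi_2: 1, chi_3: 3, chi_4: 1, chi_5: 0, chi_6: 3, chi_7: 0.

Argument: Use <chi_rho, chi> = (1/|G|) sum_C |C| * chi_rho(C) * conj(chi(C)) with |G| = 16 for each irreducible chi in the table:
  <chi_rho, chi_1> = (1/16)[1*(12)*conj(1) + 1*(12)*conj(1) + 2*(-2)*conj(1) + 2*(0)*conj(1) + 2*(-2)*conj(1) + 4*(2)*conj(1) + 4*(-2)*conj(1)]
      = (1/16)[(12) + (12) + (-4) + (0) + (-4) + (8) + (-8)] = 16/16 = 1
  <chi_rho, chi_2> = (1/16)[1*(12)*conj(1) + 1*(12)*conj(1) + 2*(-2)*conj(1) + 2*(0)*conj(1) + 2*(-2)*conj(1) + 4*(2)*conj(-1) + 4*(-2)*conj(-1)]
      = (1/16)[(12) + (12) + (-4) + (0) + (-4) + (-8) + (8)] = 16/16 = 1
  <chi_rho, chi_3> = (1/16)[1*(12)*conj(1) + 1*(12)*conj(1) + 2*(-2)*conj(-1) + 2*(0)*conj(1) + 2*(-2)*conj(-1) + 4*(2)*conj(1) + 4*(-2)*conj(-1)]
      = (1/16)[(12) + (12) + (4) + (0) + (4) + (8) + (8)] = 48/16 = 3
  <chi_rho, chi_4> = (1/16)[1*(12)*conj(1) + 1*(12)*conj(1) + 2*(-2)*conj(-1) + 2*(0)*conj(1) + 2*(-2)*conj(-1) + 4*(2)*conj(-1) + 4*(-2)*conj(1)]
      = (1/16)[(12) + (12) + (4) + (0) + (4) + (-8) + (-8)] = 16/16 = 1
  <chi_rho, chi_5> = (1/16)[1*(12)*conj(2) + 1*(12)*conj(-2) + 2*(-2)*conj(sqrt(2)) + 2*(0)*conj(0) + 2*(-2)*conj(-sqrt(2)) + 4*(2)*conj(0) + 4*(-2)*conj(0)]
      = (1/16)[(24) + (-24) + (-4*sqrt(2)) + (0) + (4*sqrt(2)) + (0) + (0)] = 0/16 = 0
  <chi_rho, chi_6> = (1/16)[1*(12)*conj(2) + 1*(12)*conj(2) + 2*(-2)*conj(0) + 2*(0)*conj(-2) + 2*(-2)*conj(0) + 4*(2)*conj(0) + 4*(-2)*conj(0)]
      = (1/16)[(24) + (24) + (0) + (0) + (0) + (0) + (0)] = 48/16 = 3
  <chi_rho, chi_7> = (1/16)[1*(12)*conj(2) + 1*(12)*conj(-2) + 2*(-2)*conj(-sqrt(2)) + 2*(0)*conj(0) + 2*(-2)*conj(sqrt(2)) + 4*(2)*conj(0) + 4*(-2)*conj(0)]
      = (1/16)[(24) + (-24) + (4*sqrt(2)) + (0) + (-4*sqrt(2)) + (0) + (0)] = 0/16 = 0
Dimension check: dim(rho) = sum (mult * dim) = 1*1 + 1*1 + 3*1 + 1*1 + 0*2 + 3*2 + 0*2 = 12 = chi_rho(e) = 12.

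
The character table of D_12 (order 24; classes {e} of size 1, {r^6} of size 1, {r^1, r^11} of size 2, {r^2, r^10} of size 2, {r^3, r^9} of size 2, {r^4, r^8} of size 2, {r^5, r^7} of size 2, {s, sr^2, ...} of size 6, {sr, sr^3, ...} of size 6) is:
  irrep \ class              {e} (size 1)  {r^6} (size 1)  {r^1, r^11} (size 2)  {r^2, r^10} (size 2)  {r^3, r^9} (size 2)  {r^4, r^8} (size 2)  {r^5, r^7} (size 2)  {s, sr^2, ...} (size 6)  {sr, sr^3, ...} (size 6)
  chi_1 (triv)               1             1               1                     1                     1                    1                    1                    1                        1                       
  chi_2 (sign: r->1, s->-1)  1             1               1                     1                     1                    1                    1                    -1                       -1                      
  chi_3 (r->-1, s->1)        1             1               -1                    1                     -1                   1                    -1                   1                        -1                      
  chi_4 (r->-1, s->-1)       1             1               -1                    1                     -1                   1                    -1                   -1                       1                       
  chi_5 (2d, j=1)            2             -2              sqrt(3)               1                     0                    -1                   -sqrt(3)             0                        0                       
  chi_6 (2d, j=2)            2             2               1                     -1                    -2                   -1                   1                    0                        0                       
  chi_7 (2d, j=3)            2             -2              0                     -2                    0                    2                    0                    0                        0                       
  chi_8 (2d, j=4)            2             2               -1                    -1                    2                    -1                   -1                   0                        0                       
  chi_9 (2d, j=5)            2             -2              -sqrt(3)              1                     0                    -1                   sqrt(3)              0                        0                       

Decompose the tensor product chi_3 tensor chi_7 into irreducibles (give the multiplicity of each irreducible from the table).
chi_3 tensor chi_7 = chi_7 (all other irreducibles have multiplicity 0).

Details: The character of a tensor product is the pointwise product (chi_3 * chi_7)(C) = chi_3(C) * chi_7(C):
  {e}: (1)*(2), {r^6}: (1)*(-2), {r^1, r^11}: (-1)*(0), {r^2, r^10}: (1)*(-2), {r^3, r^9}: (-1)*(0), {r^4, r^8}: (1)*(2), {r^5, r^7}: (-1)*(0), {s, sr^2, ...}: (1)*(0), {sr, sr^3, ...}: (-1)*(0)
so (chi_3 * chi_7) takes values
  {e} -> 2, {r^6} -> -2, {r^1, r^11} -> 0, {r^2, r^10} -> -2, {r^3, r^9} -> 0, {r^4, r^8} -> 2, {r^5, r^7} -> 0, {s, sr^2, ...} -> 0, {sr, sr^3, ...} -> 0.
Now take the inner product of this character with each irreducible chi from the table, <chi_3*chi_7, chi> = (1/24) sum_C |C| (chi_3*chi_7)(C) conj(chi(C)):
  <chi_3*chi_7, chi_1> = (1/24)[1*(2)*conj(1) + 1*(-2)*conj(1) + 2*(0)*conj(1) + 2*(-2)*conj(1) + 2*(0)*conj(1) + 2*(2)*conj(1) + 2*(0)*conj(1) + 6*(0)*conj(1) + 6*(0)*conj(1)]
      = (1/24)[(2) + (-2) + (0) + (-4) + (0) + (4) + (0) + (0) + (0)] = 0/24 = 0
  <chi_3*chi_7, chi_2> = (1/24)[1*(2)*conj(1) + 1*(-2)*conj(1) + 2*(0)*conj(1) + 2*(-2)*conj(1) + 2*(0)*conj(1) + 2*(2)*conj(1) + 2*(0)*conj(1) + 6*(0)*conj(-1) + 6*(0)*conj(-1)]
      = (1/24)[(2) + (-2) + (0) + (-4) + (0) + (4) + (0) + (0) + (0)] = 0/24 = 0
  <chi_3*chi_7, chi_3> = (1/24)[1*(2)*conj(1) + 1*(-2)*conj(1) + 2*(0)*conj(-1) + 2*(-2)*conj(1) + 2*(0)*conj(-1) + 2*(2)*conj(1) + 2*(0)*conj(-1) + 6*(0)*conj(1) + 6*(0)*conj(-1)]
      = (1/24)[(2) + (-2) + (0) + (-4) + (0) + (4) + (0) + (0) + (0)] = 0/24 = 0
  <chi_3*chi_7, chi_4> = (1/24)[1*(2)*conj(1) + 1*(-2)*conj(1) + 2*(0)*conj(-1) + 2*(-2)*conj(1) + 2*(0)*conj(-1) + 2*(2)*conj(1) + 2*(0)*conj(-1) + 6*(0)*conj(-1) + 6*(0)*conj(1)]
      = (1/24)[(2) + (-2) + (0) + (-4) + (0) + (4) + (0) + (0) + (0)] = 0/24 = 0
  <chi_3*chi_7, chi_5> = (1/24)[1*(2)*conj(2) + 1*(-2)*conj(-2) + 2*(0)*conj(sqrt(3)) + 2*(-2)*conj(1) + 2*(0)*conj(0) + 2*(2)*conj(-1) + 2*(0)*conj(-sqrt(3)) + 6*(0)*conj(0) + 6*(0)*conj(0)]
      = (1/24)[(4) + (4) + (0) + (-4) + (0) + (-4) + (0) + (0) + (0)] = 0/24 = 0
  <chi_3*chi_7, chi_6> = (1/24)[1*(2)*conj(2) + 1*(-2)*conj(2) + 2*(0)*conj(1) + 2*(-2)*conj(-1) + 2*(0)*conj(-2) + 2*(2)*conj(-1) + 2*(0)*conj(1) + 6*(0)*conj(0) + 6*(0)*conj(0)]
      = (1/24)[(4) + (-4) + (0) + (4) + (0) + (-4) + (0) + (0) + (0)] = 0/24 = 0
  <chi_3*chi_7, chi_7> = (1/24)[1*(2)*conj(2) + 1*(-2)*conj(-2) + 2*(0)*conj(0) + 2*(-2)*conj(-2) + 2*(0)*conj(0) + 2*(2)*conj(2) + 2*(0)*conj(0) + 6*(0)*conj(0) + 6*(0)*conj(0)]
      = (1/24)[(4) + (4) + (0) + (8) + (0) + (8) + (0) + (0) + (0)] = 24/24 = 1
  <chi_3*chi_7, chi_8> = (1/24)[1*(2)*conj(2) + 1*(-2)*conj(2) + 2*(0)*conj(-1) + 2*(-2)*conj(-1) + 2*(0)*conj(2) + 2*(2)*conj(-1) + 2*(0)*conj(-1) + 6*(0)*conj(0) + 6*(0)*conj(0)]
      = (1/24)[(4) + (-4) + (0) + (4) + (0) + (-4) + (0) + (0) + (0)] = 0/24 = 0
  <chi_3*chi_7, chi_9> = (1/24)[1*(2)*conj(2) + 1*(-2)*conj(-2) + 2*(0)*conj(-sqrt(3)) + 2*(-2)*conj(1) + 2*(0)*conj(0) + 2*(2)*conj(-1) + 2*(0)*conj(sqrt(3)) + 6*(0)*conj(0) + 6*(0)*conj(0)]
      = (1/24)[(4) + (4) + (0) + (-4) + (0) + (-4) + (0) + (0) + (0)] = 0/24 = 0
Hence the multiplicities are chi_7: 1. Dimension check: dim(chi_3)*dim(chi_7) = 1*2 = 2 and sum (mult * dim) = 1*2 = 2.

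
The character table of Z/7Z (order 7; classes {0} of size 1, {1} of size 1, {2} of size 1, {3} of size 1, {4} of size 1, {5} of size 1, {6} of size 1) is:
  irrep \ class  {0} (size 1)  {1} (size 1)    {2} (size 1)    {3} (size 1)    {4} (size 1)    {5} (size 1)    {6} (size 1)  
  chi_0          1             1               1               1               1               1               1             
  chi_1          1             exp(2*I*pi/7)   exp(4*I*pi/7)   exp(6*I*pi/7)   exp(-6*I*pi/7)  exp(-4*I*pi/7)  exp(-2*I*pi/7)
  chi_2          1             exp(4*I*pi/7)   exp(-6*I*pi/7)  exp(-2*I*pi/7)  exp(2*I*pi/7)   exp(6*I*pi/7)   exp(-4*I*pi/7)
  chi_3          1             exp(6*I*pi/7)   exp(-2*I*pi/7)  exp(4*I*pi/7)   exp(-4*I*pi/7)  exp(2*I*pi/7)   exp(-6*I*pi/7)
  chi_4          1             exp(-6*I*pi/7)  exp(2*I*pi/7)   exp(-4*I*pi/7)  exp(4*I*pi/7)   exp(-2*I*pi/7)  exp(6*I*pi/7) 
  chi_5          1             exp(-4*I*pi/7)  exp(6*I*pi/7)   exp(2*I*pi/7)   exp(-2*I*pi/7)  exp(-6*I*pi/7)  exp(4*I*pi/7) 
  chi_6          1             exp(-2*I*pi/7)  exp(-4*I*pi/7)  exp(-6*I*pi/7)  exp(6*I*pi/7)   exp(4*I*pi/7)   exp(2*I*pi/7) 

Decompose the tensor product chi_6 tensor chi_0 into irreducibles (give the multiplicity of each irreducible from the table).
chi_6 tensor chi_0 = chi_6 (all other irreducibles have multiplicity 0).

Proof sketch: The character of a tensor product is the pointwise product (chi_6 * chi_0)(C) = chi_6(C) * chi_0(C):
  {0}: (1)*(1), {1}: (exp(-2*I*pi/7))*(1), {2}: (exp(-4*I*pi/7))*(1), {3}: (exp(-6*I*pi/7))*(1), {4}: (exp(6*I*pi/7))*(1), {5}: (exp(4*I*pi/7))*(1), {6}: (exp(2*I*pi/7))*(1)
so (chi_6 * chi_0) takes values
  {0} -> 1, {1} -> exp(-2*I*pi/7), {2} -> exp(-4*I*pi/7), {3} -> exp(-6*I*pi/7), {4} -> exp(6*I*pi/7), {5} -> exp(4*I*pi/7), {6} -> exp(2*I*pi/7).
Now take the inner product of this character with each irreducible chi from the table, <chi_6*chi_0, chi> = (1/7) sum_C |C| (chi_6*chi_0)(C) conj(chi(C)):
  <chi_6*chi_0, chi_0> = (1/7)[1*(1)*conj(1) + 1*(exp(-2*I*pi/7))*conj(1) + 1*(exp(-4*I*pi/7))*conj(1) + 1*(exp(-6*I*pi/7))*conj(1) + 1*(exp(6*I*pi/7))*conj(1) + 1*(exp(4*I*pi/7))*conj(1) + 1*(exp(2*I*pi/7))*conj(1)]
      = (1/7)[(1) + (exp(-2*I*pi/7)) + (exp(-4*I*pi/7)) + (exp(-6*I*pi/7)) + (exp(6*I*pi/7)) + (exp(4*I*pi/7)) + (exp(2*I*pi/7))] = 0/7 = 0
  <chi_6*chi_0, chi_1> = (1/7)[1*(1)*conj(1) + 1*(exp(-2*I*pi/7))*conj(exp(2*I*pi/7)) + 1*(exp(-4*I*pi/7))*conj(exp(4*I*pi/7)) + 1*(exp(-6*I*pi/7))*conj(exp(6*I*pi/7)) + 1*(exp(6*I*pi/7))*conj(exp(-6*I*pi/7)) + 1*(exp(4*I*pi/7))*conj(exp(-4*I*pi/7)) + 1*(exp(2*I*pi/7))*conj(exp(-2*I*pi/7))]
      = (1/7)[(1) + (exp(-4*I*pi/7)) + (exp(6*I*pi/7)) + (exp(2*I*pi/7)) + (exp(-2*I*pi/7)) + (exp(-6*I*pi/7)) + (exp(4*I*pi/7))] = 0/7 = 0
  <chi_6*chi_0, chi_2> = (1/7)[1*(1)*conj(1) + 1*(exp(-2*I*pi/7))*conj(exp(4*I*pi/7)) + 1*(exp(-4*I*pi/7))*conj(exp(-6*I*pi/7)) + 1*(exp(-6*I*pi/7))*conj(exp(-2*I*pi/7)) + 1*(exp(6*I*pi/7))*conj(exp(2*I*pi/7)) + 1*(exp(4*I*pi/7))*conj(exp(6*I*pi/7)) + 1*(exp(2*I*pi/7))*conj(exp(-4*I*pi/7))]
      = (1/7)[(1) + (exp(-6*I*pi/7)) + (exp(2*I*pi/7)) + (exp(-4*I*pi/7)) + (exp(4*I*pi/7)) + (exp(-2*I*pi/7)) + (exp(6*I*pi/7))] = 0/7 = 0
  <chi_6*chi_0, chi_3> = (1/7)[1*(1)*conj(1) + 1*(exp(-2*I*pi/7))*conj(exp(6*I*pi/7)) + 1*(exp(-4*I*pi/7))*conj(exp(-2*I*pi/7)) + 1*(exp(-6*I*pi/7))*conj(exp(4*I*pi/7)) + 1*(exp(6*I*pi/7))*conj(exp(-4*I*pi/7)) + 1*(exp(4*I*pi/7))*conj(exp(2*I*pi/7)) + 1*(exp(2*I*pi/7))*conj(exp(-6*I*pi/7))]
      = (1/7)[(1) + (exp(6*I*pi/7)) + (exp(-2*I*pi/7)) + (exp(4*I*pi/7)) + (exp(-4*I*pi/7)) + (exp(2*I*pi/7)) + (exp(-6*I*pi/7))] = 0/7 = 0
  <chi_6*chi_0, chi_4> = (1/7)[1*(1)*conj(1) + 1*(exp(-2*I*pi/7))*conj(exp(-6*I*pi/7)) + 1*(exp(-4*I*pi/7))*conj(exp(2*I*pi/7)) + 1*(exp(-6*I*pi/7))*conj(exp(-4*I*pi/7)) + 1*(exp(6*I*pi/7))*conj(exp(4*I*pi/7)) + 1*(exp(4*I*pi/7))*conj(exp(-2*I*pi/7)) + 1*(exp(2*I*pi/7))*conj(exp(6*I*pi/7))]
      = (1/7)[(1) + (exp(4*I*pi/7)) + (exp(-6*I*pi/7)) + (exp(-2*I*pi/7)) + (exp(2*I*pi/7)) + (exp(6*I*pi/7)) + (exp(-4*I*pi/7))] = 0/7 = 0
  <chi_6*chi_0, chi_5> = (1/7)[1*(1)*conj(1) + 1*(exp(-2*I*pi/7))*conj(exp(-4*I*pi/7)) + 1*(exp(-4*I*pi/7))*conj(exp(6*I*pi/7)) + 1*(exp(-6*I*pi/7))*conj(exp(2*I*pi/7)) + 1*(exp(6*I*pi/7))*conj(exp(-2*I*pi/7)) + 1*(exp(4*I*pi/7))*conj(exp(-6*I*pi/7)) + 1*(exp(2*I*pi/7))*conj(exp(4*I*pi/7))]
      = (1/7)[(1) + (exp(2*I*pi/7)) + (exp(4*I*pi/7)) + (exp(6*I*pi/7)) + (exp(-6*I*pi/7)) + (exp(-4*I*pi/7)) + (exp(-2*I*pi/7))] = 0/7 = 0
  <chi_6*chi_0, chi_6> = (1/7)[1*(1)*conj(1) + 1*(exp(-2*I*pi/7))*conj(exp(-2*I*pi/7)) + 1*(exp(-4*I*pi/7))*conj(exp(-4*I*pi/7)) + 1*(exp(-6*I*pi/7))*conj(exp(-6*I*pi/7)) + 1*(exp(6*I*pi/7))*conj(exp(6*I*pi/7)) + 1*(exp(4*I*pi/7))*conj(exp(4*I*pi/7)) + 1*(exp(2*I*pi/7))*conj(exp(2*I*pi/7))]
      = (1/7)[(1) + (1) + (1) + (1) + (1) + (1) + (1)] = 7/7 = 1
(Exp terms are combined using exp(i*s)*conj(exp(i*t)) = exp(i*(s-t)), and sums of them are collapsed using the identity that for every m > 1 the m distinct m-th roots of unity sum to 0, e.g. 1 + exp(2*I*pi/3) + exp(-2*I*pi/3) = 0.)
Hence the multiplicities are chi_6: 1. Dimension check: dim(chi_6)*dim(chi_0) = 1*1 = 1 and sum (mult * dim) = 1*1 = 1.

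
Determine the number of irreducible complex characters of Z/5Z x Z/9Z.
45

Derivation: The number of irreducible complex representations of a finite group equals its number of conjugacy classes. Z/5Z x Z/9Z is abelian of order 45, so every element is its own conjugacy class: 45 classes, so Z/5Z x Z/9Z (order 45) has exactly 45 irreducible complex representations.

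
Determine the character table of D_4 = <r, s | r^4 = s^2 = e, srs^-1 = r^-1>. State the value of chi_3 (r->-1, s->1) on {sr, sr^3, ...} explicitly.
Conjugacy classes: {e} of size 1, {r^2} of size 1, {r^1, r^3} of size 2, {s, sr^2, ...} of size 2, {sr, sr^3, ...} of size 2.
Character table:
  irrep \ class              {e} (size 1)  {r^2} (size 1)  {r^1, r^3} (size 2)  {s, sr^2, ...} (size 2)  {sr, sr^3, ...} (size 2)
  chi_1 (triv)               1             1               1                    1                        1                       
  chi_2 (sign: r->1, s->-1)  1             1               1                    -1                       -1                      
  chi_3 (r->-1, s->1)        1             1               -1                   1                        -1                      
  chi_4 (r->-1, s->-1)       1             1               -1                   -1                       1                       
  chi_5 (2d, j=1)            2             -2              0                    0                        0                       

Spot check: chi_3 (r->-1, s->1) on {sr, sr^3, ...} = -1.

D_4 has order 2*4 = 8 with 5 conjugacy classes, hence 5 irreducibles. Sum of squared dims 1 + 1 + 1 + 1 + 4 = 8 = |G|. Linear characters come from the abelianisation; the 2-dimensional irreps have character r^k -> 2*cos(2*pi*j*k/4), reflections -> 0.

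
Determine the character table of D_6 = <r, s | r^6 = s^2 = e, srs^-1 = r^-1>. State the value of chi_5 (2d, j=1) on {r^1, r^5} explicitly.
Conjugacy classes: {e} of size 1, {r^3} of size 1, {r^1, r^5} of size 2, {r^2, r^4} of size 2, {s, sr^2, ...} of size 3, {sr, sr^3, ...} of size 3.
Character table:
  irrep \ class              {e} (size 1)  {r^3} (size 1)  {r^1, r^5} (size 2)  {r^2, r^4} (size 2)  {s, sr^2, ...} (size 3)  {sr, sr^3, ...} (size 3)
  chi_1 (triv)               1             1               1                    1                    1                        1                       
  chi_2 (sign: r->1, s->-1)  1             1               1                    1                    -1                       -1                      
  chi_3 (r->-1, s->1)        1             -1              -1                   1                    1                        -1                      
  chi_4 (r->-1, s->-1)       1             -1              -1                   1                    -1                       1                       
  chi_5 (2d, j=1)            2             -2              1                    -1                   0                        0                       
  chi_6 (2d, j=2)            2             2               -1                   -1                   0                        0                       

Spot check: chi_5 (2d, j=1) on {r^1, r^5} = 1.

D_6 has order 2*6 = 12 with 6 conjugacy classes, hence 6 irreducibles. Sum of squared dims 1 + 1 + 1 + 1 + 4 + 4 = 12 = |G|. Linear characters come from the abelianisation; the 2-dimensional irreps have character r^k -> 2*cos(2*pi*j*k/6), reflections -> 0.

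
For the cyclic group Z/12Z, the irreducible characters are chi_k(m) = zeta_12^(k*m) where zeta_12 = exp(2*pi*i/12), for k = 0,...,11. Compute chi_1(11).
chi_1(11) = zeta_12^11 = exp(-I*pi/6)

Proof sketch: chi_1(11) = zeta_12^(1*11) = zeta_12^11. Since zeta_12^12 = 1, this equals zeta_12^11 = exp(2*pi*i*11/12) = exp(-I*pi/6).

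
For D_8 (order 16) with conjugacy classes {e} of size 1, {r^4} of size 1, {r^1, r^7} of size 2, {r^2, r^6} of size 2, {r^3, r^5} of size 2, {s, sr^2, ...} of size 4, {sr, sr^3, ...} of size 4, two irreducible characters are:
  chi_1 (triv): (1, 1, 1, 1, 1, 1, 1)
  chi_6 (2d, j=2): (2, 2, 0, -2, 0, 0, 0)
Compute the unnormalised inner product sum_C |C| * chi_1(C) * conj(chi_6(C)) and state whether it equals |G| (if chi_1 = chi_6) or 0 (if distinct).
Sum = 0; so <chi_1, chi_6> = 0 (distinct irreducibles are orthogonal).

Solution. Compute term by term over conjugacy classes (|C| * chi_1(C) * conj(chi_6(C))):
  1*(1)*conj(2) + 1*(1)*conj(2) + 2*(1)*conj(0) + 2*(1)*conj(-2) + 2*(1)*conj(0) + 4*(1)*conj(0) + 4*(1)*conj(0)
  = (2) + (2) + (0) + (-4) + (0) + (0) + (0)
  = 0.
Dividing by |G| = 16 gives 0/16 = 0, matching the row-orthogonality relation <chi_1, chi_6> = [chi_1 = chi_6].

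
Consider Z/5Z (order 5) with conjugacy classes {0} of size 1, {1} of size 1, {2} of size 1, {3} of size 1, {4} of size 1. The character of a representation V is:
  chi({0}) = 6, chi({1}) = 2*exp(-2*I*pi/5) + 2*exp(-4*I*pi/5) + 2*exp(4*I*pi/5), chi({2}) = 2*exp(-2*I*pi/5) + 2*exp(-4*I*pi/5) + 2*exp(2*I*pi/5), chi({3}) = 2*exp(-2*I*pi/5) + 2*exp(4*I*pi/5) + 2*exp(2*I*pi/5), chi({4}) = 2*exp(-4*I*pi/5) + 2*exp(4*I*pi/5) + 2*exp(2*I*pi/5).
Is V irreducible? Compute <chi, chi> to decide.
Not irreducible (reducible): <chi, chi> = 12 > 1.

Working: <chi, chi> = (1/|G|) sum_C |C| * |chi(C)|^2 = (1/5)[1*|6|^2 + 1*|2*exp(-2*I*pi/5) + 2*exp(-4*I*pi/5) + 2*exp(4*I*pi/5)|^2 + 1*|2*exp(-2*I*pi/5) + 2*exp(-4*I*pi/5) + 2*exp(2*I*pi/5)|^2 + 1*|2*exp(-2*I*pi/5) + 2*exp(4*I*pi/5) + 2*exp(2*I*pi/5)|^2 + 1*|2*exp(-4*I*pi/5) + 2*exp(4*I*pi/5) + 2*exp(2*I*pi/5)|^2]
  = (1/5)[(36) + (12 + 8*exp(-2*I*pi/5) + 4*exp(-4*I*pi/5) + 4*exp(4*I*pi/5) + 8*exp(2*I*pi/5)) + (12 + 8*exp(-4*I*pi/5) + 4*exp(-2*I*pi/5) + 4*exp(2*I*pi/5) + 8*exp(4*I*pi/5)) + (12 + 8*exp(-4*I*pi/5) + 4*exp(-2*I*pi/5) + 4*exp(2*I*pi/5) + 8*exp(4*I*pi/5)) + (12 + 8*exp(-2*I*pi/5) + 4*exp(-4*I*pi/5) + 4*exp(4*I*pi/5) + 8*exp(2*I*pi/5))] = 60/5 = 12.
(Exp terms are combined using exp(i*s)*conj(exp(i*t)) = exp(i*(s-t)), and sums of them are collapsed using the identity that for every m > 1 the m distinct m-th roots of unity sum to 0, e.g. 1 + exp(2*I*pi/3) + exp(-2*I*pi/3) = 0.)
A character is irreducible iff <chi, chi> = 1, so this representation is reducible.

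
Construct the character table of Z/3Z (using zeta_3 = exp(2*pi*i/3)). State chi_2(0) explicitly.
Character table of Z/3Z (irreps indexed chi_0,...,chi_2 with chi_k(m) = zeta_3^(k*m), zeta_3 = exp(2*pi*i/3)):
  irrep \ class  {0} (size 1)  {1} (size 1)    {2} (size 1)  
  chi_0          1             1               1             
  chi_1          1             exp(2*I*pi/3)   exp(-2*I*pi/3)
  chi_2          1             exp(-2*I*pi/3)  exp(2*I*pi/3) 

Spot check: chi_2(0) = zeta_3^(2*0) = zeta_3^0 = 1.

Reasoning: Z/3Z is abelian, so all 3 irreducible complex representations are 1-dimensional. They are given by chi_k(m) = zeta_3^(k*m) for k = 0,...,2. Row orthogonality: sum_m chi_k(m) conj(chi_l(m)) = 3 * [k = l].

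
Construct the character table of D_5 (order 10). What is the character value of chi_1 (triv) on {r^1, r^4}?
Conjugacy classes: {e} of size 1, {r^1, r^4} of size 2, {r^2, r^3} of size 2, {s, sr, ..., sr^4} of size 5.
Character table:
  irrep \ class              {e} (size 1)  {r^1, r^4} (size 2)  {r^2, r^3} (size 2)  {s, sr, ..., sr^4} (size 5)
  chi_1 (triv)               1             1                    1                    1                          
  chi_2 (sign: r->1, s->-1)  1             1                    1                    -1                         
  chi_3 (2d, j=1)            2             -1/2 + sqrt(5)/2     -sqrt(5)/2 - 1/2     0                          
  chi_4 (2d, j=2)            2             -sqrt(5)/2 - 1/2     -1/2 + sqrt(5)/2     0                          

Spot check: chi_1 (triv) on {r^1, r^4} = 1.

Reasoning: D_5 has order 2*5 = 10 with 4 conjugacy classes, hence 4 irreducibles. Sum of squared dims 1 + 1 + 4 + 4 = 10 = |G|. Linear characters come from the abelianisation; the 2-dimensional irreps have character r^k -> 2*cos(2*pi*j*k/5), reflections -> 0.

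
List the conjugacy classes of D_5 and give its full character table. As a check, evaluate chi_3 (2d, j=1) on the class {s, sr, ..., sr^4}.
Conjugacy classes: {e} of size 1, {r^1, r^4} of size 2, {r^2, r^3} of size 2, {s, sr, ..., sr^4} of size 5.
Character table:
  irrep \ class              {e} (size 1)  {r^1, r^4} (size 2)  {r^2, r^3} (size 2)  {s, sr, ..., sr^4} (size 5)
  chi_1 (triv)               1             1                    1                    1                          
  chi_2 (sign: r->1, s->-1)  1             1                    1                    -1                         
  chi_3 (2d, j=1)            2             -1/2 + sqrt(5)/2     -sqrt(5)/2 - 1/2     0                          
  chi_4 (2d, j=2)            2             -sqrt(5)/2 - 1/2     -1/2 + sqrt(5)/2     0                          

Spot check: chi_3 (2d, j=1) on {s, sr, ..., sr^4} = 0.

Working: D_5 has order 2*5 = 10 with 4 conjugacy classes, hence 4 irreducibles. Sum of squared dims 1 + 1 + 4 + 4 = 10 = |G|. Linear characters come from the abelianisation; the 2-dimensional irreps have character r^k -> 2*cos(2*pi*j*k/5), reflections -> 0.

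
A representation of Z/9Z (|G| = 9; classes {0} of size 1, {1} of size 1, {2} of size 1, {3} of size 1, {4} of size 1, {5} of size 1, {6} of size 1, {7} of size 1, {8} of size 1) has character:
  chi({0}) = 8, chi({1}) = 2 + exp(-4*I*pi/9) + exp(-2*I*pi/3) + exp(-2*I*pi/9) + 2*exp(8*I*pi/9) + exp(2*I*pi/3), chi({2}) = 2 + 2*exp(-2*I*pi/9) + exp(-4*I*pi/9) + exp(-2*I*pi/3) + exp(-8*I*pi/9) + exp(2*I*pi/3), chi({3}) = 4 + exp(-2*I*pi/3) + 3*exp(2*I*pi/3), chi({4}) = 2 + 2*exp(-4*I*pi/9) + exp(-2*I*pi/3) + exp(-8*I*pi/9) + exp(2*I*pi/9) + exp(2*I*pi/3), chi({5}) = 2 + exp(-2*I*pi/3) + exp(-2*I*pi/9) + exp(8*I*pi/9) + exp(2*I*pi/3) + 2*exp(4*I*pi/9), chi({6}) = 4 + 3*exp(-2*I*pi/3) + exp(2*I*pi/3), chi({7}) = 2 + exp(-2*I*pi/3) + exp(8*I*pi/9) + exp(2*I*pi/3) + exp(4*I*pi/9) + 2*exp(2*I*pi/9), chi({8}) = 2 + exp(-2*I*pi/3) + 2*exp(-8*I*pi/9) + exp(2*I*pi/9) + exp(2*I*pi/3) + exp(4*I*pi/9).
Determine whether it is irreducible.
Not irreducible (reducible): <chi, chi> = 12 > 1.

Details: <chi, chi> = (1/|G|) sum_C |C| * |chi(C)|^2 = (1/9)[1*|8|^2 + 1*|2 + exp(-4*I*pi/9) + exp(-2*I*pi/3) + exp(-2*I*pi/9) + 2*exp(8*I*pi/9) + exp(2*I*pi/3)|^2 + 1*|2 + 2*exp(-2*I*pi/9) + exp(-4*I*pi/9) + exp(-2*I*pi/3) + exp(-8*I*pi/9) + exp(2*I*pi/3)|^2 + 1*|4 + exp(-2*I*pi/3) + 3*exp(2*I*pi/3)|^2 + 1*|2 + 2*exp(-4*I*pi/9) + exp(-2*I*pi/3) + exp(-8*I*pi/9) + exp(2*I*pi/9) + exp(2*I*pi/3)|^2 + 1*|2 + exp(-2*I*pi/3) + exp(-2*I*pi/9) + exp(8*I*pi/9) + exp(2*I*pi/3) + 2*exp(4*I*pi/9)|^2 + 1*|4 + 3*exp(-2*I*pi/3) + exp(2*I*pi/3)|^2 + 1*|2 + exp(-2*I*pi/3) + exp(8*I*pi/9) + exp(2*I*pi/3) + exp(4*I*pi/9) + 2*exp(2*I*pi/9)|^2 + 1*|2 + exp(-2*I*pi/3) + 2*exp(-8*I*pi/9) + exp(2*I*pi/9) + exp(2*I*pi/3) + exp(4*I*pi/9)|^2]
  = (1/9)[(64) + (12 + 7*exp(-2*I*pi/3) + 5*exp(-4*I*pi/9) + 6*exp(-2*I*pi/9) + 8*exp(-8*I*pi/9) + 8*exp(8*I*pi/9) + 6*exp(2*I*pi/9) + 5*exp(4*I*pi/9) + 7*exp(2*I*pi/3)) + (12 + 7*exp(-2*I*pi/3) + 6*exp(-4*I*pi/9) + 8*exp(-2*I*pi/9) + 5*exp(-8*I*pi/9) + 5*exp(8*I*pi/9) + 8*exp(2*I*pi/9) + 6*exp(4*I*pi/9) + 7*exp(2*I*pi/3)) + (7) + (12 + 8*exp(-4*I*pi/9) + 7*exp(-2*I*pi/3) + 5*exp(-2*I*pi/9) + 6*exp(-8*I*pi/9) + 6*exp(8*I*pi/9) + 5*exp(2*I*pi/9) + 7*exp(2*I*pi/3) + 8*exp(4*I*pi/9)) + (12 + 8*exp(-4*I*pi/9) + 7*exp(-2*I*pi/3) + 5*exp(-2*I*pi/9) + 6*exp(-8*I*pi/9) + 6*exp(8*I*pi/9) + 5*exp(2*I*pi/9) + 7*exp(2*I*pi/3) + 8*exp(4*I*pi/9)) + (7) + (12 + 7*exp(-2*I*pi/3) + 6*exp(-4*I*pi/9) + 8*exp(-2*I*pi/9) + 5*exp(-8*I*pi/9) + 5*exp(8*I*pi/9) + 8*exp(2*I*pi/9) + 6*exp(4*I*pi/9) + 7*exp(2*I*pi/3)) + (12 + 7*exp(-2*I*pi/3) + 5*exp(-4*I*pi/9) + 6*exp(-2*I*pi/9) + 8*exp(-8*I*pi/9) + 8*exp(8*I*pi/9) + 6*exp(2*I*pi/9) + 5*exp(4*I*pi/9) + 7*exp(2*I*pi/3))] = 108/9 = 12.
(Exp terms are combined using exp(i*s)*conj(exp(i*t)) = exp(i*(s-t)), and sums of them are collapsed using the identity that for every m > 1 the m distinct m-th roots of unity sum to 0, e.g. 1 + exp(2*I*pi/3) + exp(-2*I*pi/3) = 0.)
A character is irreducible iff <chi, chi> = 1, so this representation is reducible.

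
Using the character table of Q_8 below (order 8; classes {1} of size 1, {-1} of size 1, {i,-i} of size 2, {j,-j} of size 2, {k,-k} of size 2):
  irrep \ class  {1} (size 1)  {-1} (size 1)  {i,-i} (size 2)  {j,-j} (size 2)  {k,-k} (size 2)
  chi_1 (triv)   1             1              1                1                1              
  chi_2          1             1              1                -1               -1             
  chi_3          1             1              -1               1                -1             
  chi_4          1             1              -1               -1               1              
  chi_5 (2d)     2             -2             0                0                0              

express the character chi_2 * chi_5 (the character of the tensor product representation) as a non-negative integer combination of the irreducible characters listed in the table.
chi_2 tensor chi_5 = chi_5 (all other irreducibles have multiplicity 0).

Why: The character of a tensor product is the pointwise product (chi_2 * chi_5)(C) = chi_2(C) * chi_5(C):
  {1}: (1)*(2), {-1}: (1)*(-2), {i,-i}: (1)*(0), {j,-j}: (-1)*(0), {k,-k}: (-1)*(0)
so (chi_2 * chi_5) takes values
  {1} -> 2, {-1} -> -2, {i,-i} -> 0, {j,-j} -> 0, {k,-k} -> 0.
Now take the inner product of this character with each irreducible chi from the table, <chi_2*chi_5, chi> = (1/8) sum_C |C| (chi_2*chi_5)(C) conj(chi(C)):
  <chi_2*chi_5, chi_1> = (1/8)[1*(2)*conj(1) + 1*(-2)*conj(1) + 2*(0)*conj(1) + 2*(0)*conj(1) + 2*(0)*conj(1)]
      = (1/8)[(2) + (-2) + (0) + (0) + (0)] = 0/8 = 0
  <chi_2*chi_5, chi_2> = (1/8)[1*(2)*conj(1) + 1*(-2)*conj(1) + 2*(0)*conj(1) + 2*(0)*conj(-1) + 2*(0)*conj(-1)]
      = (1/8)[(2) + (-2) + (0) + (0) + (0)] = 0/8 = 0
  <chi_2*chi_5, chi_3> = (1/8)[1*(2)*conj(1) + 1*(-2)*conj(1) + 2*(0)*conj(-1) + 2*(0)*conj(1) + 2*(0)*conj(-1)]
      = (1/8)[(2) + (-2) + (0) + (0) + (0)] = 0/8 = 0
  <chi_2*chi_5, chi_4> = (1/8)[1*(2)*conj(1) + 1*(-2)*conj(1) + 2*(0)*conj(-1) + 2*(0)*conj(-1) + 2*(0)*conj(1)]
      = (1/8)[(2) + (-2) + (0) + (0) + (0)] = 0/8 = 0
  <chi_2*chi_5, chi_5> = (1/8)[1*(2)*conj(2) + 1*(-2)*conj(-2) + 2*(0)*conj(0) + 2*(0)*conj(0) + 2*(0)*conj(0)]
      = (1/8)[(4) + (4) + (0) + (0) + (0)] = 8/8 = 1
Hence the multiplicities are chi_5: 1. Dimension check: dim(chi_2)*dim(chi_5) = 1*2 = 2 and sum (mult * dim) = 1*2 = 2.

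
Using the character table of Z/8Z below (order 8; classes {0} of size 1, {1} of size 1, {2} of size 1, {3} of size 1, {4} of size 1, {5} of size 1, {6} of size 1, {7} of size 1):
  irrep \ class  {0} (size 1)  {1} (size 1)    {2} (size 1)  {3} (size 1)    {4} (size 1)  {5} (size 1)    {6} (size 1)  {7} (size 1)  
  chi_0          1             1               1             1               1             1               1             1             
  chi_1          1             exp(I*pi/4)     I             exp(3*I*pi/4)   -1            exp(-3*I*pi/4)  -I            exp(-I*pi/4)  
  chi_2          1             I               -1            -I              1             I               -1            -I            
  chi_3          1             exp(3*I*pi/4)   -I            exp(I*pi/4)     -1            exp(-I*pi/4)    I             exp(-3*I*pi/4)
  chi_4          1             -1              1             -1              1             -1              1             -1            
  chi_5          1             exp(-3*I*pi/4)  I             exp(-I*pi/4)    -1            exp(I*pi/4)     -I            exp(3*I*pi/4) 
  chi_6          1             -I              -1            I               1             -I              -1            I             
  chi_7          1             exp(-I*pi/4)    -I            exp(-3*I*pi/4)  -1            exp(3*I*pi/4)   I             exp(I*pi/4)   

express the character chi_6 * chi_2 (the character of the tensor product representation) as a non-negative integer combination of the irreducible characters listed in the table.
chi_6 tensor chi_2 = chi_0 (all other irreducibles have multiplicity 0).

Solution. The character of a tensor product is the pointwise product (chi_6 * chi_2)(C) = chi_6(C) * chi_2(C):
  {0}: (1)*(1), {1}: (-I)*(I), {2}: (-1)*(-1), {3}: (I)*(-I), {4}: (1)*(1), {5}: (-I)*(I), {6}: (-1)*(-1), {7}: (I)*(-I)
so (chi_6 * chi_2) takes values
  {0} -> 1, {1} -> 1, {2} -> 1, {3} -> 1, {4} -> 1, {5} -> 1, {6} -> 1, {7} -> 1.
Now take the inner product of this character with each irreducible chi from the table, <chi_6*chi_2, chi> = (1/8) sum_C |C| (chi_6*chi_2)(C) conj(chi(C)):
  <chi_6*chi_2, chi_0> = (1/8)[1*(1)*conj(1) + 1*(1)*conj(1) + 1*(1)*conj(1) + 1*(1)*conj(1) + 1*(1)*conj(1) + 1*(1)*conj(1) + 1*(1)*conj(1) + 1*(1)*conj(1)]
      = (1/8)[(1) + (1) + (1) + (1) + (1) + (1) + (1) + (1)] = 8/8 = 1
  <chi_6*chi_2, chi_1> = (1/8)[1*(1)*conj(1) + 1*(1)*conj(exp(I*pi/4)) + 1*(1)*conj(I) + 1*(1)*conj(exp(3*I*pi/4)) + 1*(1)*conj(-1) + 1*(1)*conj(exp(-3*I*pi/4)) + 1*(1)*conj(-I) + 1*(1)*conj(exp(-I*pi/4))]
      = (1/8)[(1) + (exp(-I*pi/4)) + (-I) + (exp(-3*I*pi/4)) + (-1) + (exp(3*I*pi/4)) + (I) + (exp(I*pi/4))] = 0/8 = 0
  <chi_6*chi_2, chi_2> = (1/8)[1*(1)*conj(1) + 1*(1)*conj(I) + 1*(1)*conj(-1) + 1*(1)*conj(-I) + 1*(1)*conj(1) + 1*(1)*conj(I) + 1*(1)*conj(-1) + 1*(1)*conj(-I)]
      = (1/8)[(1) + (-I) + (-1) + (I) + (1) + (-I) + (-1) + (I)] = 0/8 = 0
  <chi_6*chi_2, chi_3> = (1/8)[1*(1)*conj(1) + 1*(1)*conj(exp(3*I*pi/4)) + 1*(1)*conj(-I) + 1*(1)*conj(exp(I*pi/4)) + 1*(1)*conj(-1) + 1*(1)*conj(exp(-I*pi/4)) + 1*(1)*conj(I) + 1*(1)*conj(exp(-3*I*pi/4))]
      = (1/8)[(1) + (exp(-3*I*pi/4)) + (I) + (exp(-I*pi/4)) + (-1) + (exp(I*pi/4)) + (-I) + (exp(3*I*pi/4))] = 0/8 = 0
  <chi_6*chi_2, chi_4> = (1/8)[1*(1)*conj(1) + 1*(1)*conj(-1) + 1*(1)*conj(1) + 1*(1)*conj(-1) + 1*(1)*conj(1) + 1*(1)*conj(-1) + 1*(1)*conj(1) + 1*(1)*conj(-1)]
      = (1/8)[(1) + (-1) + (1) + (-1) + (1) + (-1) + (1) + (-1)] = 0/8 = 0
  <chi_6*chi_2, chi_5> = (1/8)[1*(1)*conj(1) + 1*(1)*conj(exp(-3*I*pi/4)) + 1*(1)*conj(I) + 1*(1)*conj(exp(-I*pi/4)) + 1*(1)*conj(-1) + 1*(1)*conj(exp(I*pi/4)) + 1*(1)*conj(-I) + 1*(1)*conj(exp(3*I*pi/4))]
      = (1/8)[(1) + (exp(3*I*pi/4)) + (-I) + (exp(I*pi/4)) + (-1) + (exp(-I*pi/4)) + (I) + (exp(-3*I*pi/4))] = 0/8 = 0
  <chi_6*chi_2, chi_6> = (1/8)[1*(1)*conj(1) + 1*(1)*conj(-I) + 1*(1)*conj(-1) + 1*(1)*conj(I) + 1*(1)*conj(1) + 1*(1)*conj(-I) + 1*(1)*conj(-1) + 1*(1)*conj(I)]
      = (1/8)[(1) + (I) + (-1) + (-I) + (1) + (I) + (-1) + (-I)] = 0/8 = 0
  <chi_6*chi_2, chi_7> = (1/8)[1*(1)*conj(1) + 1*(1)*conj(exp(-I*pi/4)) + 1*(1)*conj(-I) + 1*(1)*conj(exp(-3*I*pi/4)) + 1*(1)*conj(-1) + 1*(1)*conj(exp(3*I*pi/4)) + 1*(1)*conj(I) + 1*(1)*conj(exp(I*pi/4))]
      = (1/8)[(1) + (exp(I*pi/4)) + (I) + (exp(3*I*pi/4)) + (-1) + (exp(-3*I*pi/4)) + (-I) + (exp(-I*pi/4))] = 0/8 = 0
(Exp terms are combined using exp(i*s)*conj(exp(i*t)) = exp(i*(s-t)), and sums of them are collapsed using the identity that for every m > 1 the m distinct m-th roots of unity sum to 0, e.g. 1 + exp(2*I*pi/3) + exp(-2*I*pi/3) = 0.)
Hence the multiplicities are chi_0: 1. Dimension check: dim(chi_6)*dim(chi_2) = 1*1 = 1 and sum (mult * dim) = 1*1 = 1.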